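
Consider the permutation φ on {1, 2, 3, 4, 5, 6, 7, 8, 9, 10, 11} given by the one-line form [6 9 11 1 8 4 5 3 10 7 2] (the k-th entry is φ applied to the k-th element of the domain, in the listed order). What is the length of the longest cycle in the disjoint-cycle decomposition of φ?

Decomposing into disjoint cycles gives (1, 6, 4)(2, 9, 10, 7, 5, 8, 3, 11); the longest has length 8.

8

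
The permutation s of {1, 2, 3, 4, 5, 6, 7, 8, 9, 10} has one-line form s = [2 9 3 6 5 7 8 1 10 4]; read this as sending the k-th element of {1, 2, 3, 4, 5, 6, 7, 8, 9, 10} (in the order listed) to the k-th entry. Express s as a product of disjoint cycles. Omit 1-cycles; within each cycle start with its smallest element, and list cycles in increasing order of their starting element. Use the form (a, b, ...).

Start at 1 and follow images: 1 → 2 → 9 → 10 → 4 → 6 → 7 → 8 → 1, giving the cycle (1, 2, 9, 10, 4, 6, 7, 8).
Continuing from each remaining unvisited element yields (1, 2, 9, 10, 4, 6, 7, 8).

(1, 2, 9, 10, 4, 6, 7, 8)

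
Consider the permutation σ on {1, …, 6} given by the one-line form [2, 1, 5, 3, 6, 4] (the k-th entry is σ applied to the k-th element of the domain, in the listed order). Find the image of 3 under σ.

3 is element number 3 of the domain, and entry number 3 of the one-line form is 5, so σ(3) = 5.

5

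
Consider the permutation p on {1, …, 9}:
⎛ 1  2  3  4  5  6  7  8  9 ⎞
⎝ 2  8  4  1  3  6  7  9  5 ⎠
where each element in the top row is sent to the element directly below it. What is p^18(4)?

9

Tracing 4 → 1 → … returns to 4 after 7 steps, so 4 lies in a 7-cycle (1 2 8 9 5 3 4).
Powers repeat with period 7 on this cycle, and 18 mod 7 = 4, so p^18(4) = p^4(4).
Advancing 4 steps from 4: 4 → 1 → 2 → 8 → 9.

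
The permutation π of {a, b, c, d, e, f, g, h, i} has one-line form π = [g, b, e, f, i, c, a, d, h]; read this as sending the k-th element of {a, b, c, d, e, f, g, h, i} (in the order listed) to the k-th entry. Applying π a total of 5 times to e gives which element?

c

Tracing e → i → … returns to e after 6 steps, so e lies in a 6-cycle (c, e, i, h, d, f).
Advancing 5 steps from e: e → i → h → d → f → c.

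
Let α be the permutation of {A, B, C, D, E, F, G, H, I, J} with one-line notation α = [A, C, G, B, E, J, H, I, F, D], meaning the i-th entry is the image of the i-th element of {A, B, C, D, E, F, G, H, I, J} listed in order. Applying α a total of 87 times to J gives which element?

F

Tracing J → D → … returns to J after 8 steps, so J lies in an 8-cycle (B C G H I F J D).
Powers repeat with period 8 on this cycle, and 87 mod 8 = 7, so α^87(J) = α^7(J).
Advancing 7 steps from J: J → D → B → C → G → H → I → F.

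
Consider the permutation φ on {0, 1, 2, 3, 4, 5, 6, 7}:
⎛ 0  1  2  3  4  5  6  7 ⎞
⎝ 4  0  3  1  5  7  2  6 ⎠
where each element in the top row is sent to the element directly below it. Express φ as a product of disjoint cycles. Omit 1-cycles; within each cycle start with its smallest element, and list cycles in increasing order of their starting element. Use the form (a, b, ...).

From 0: 0 → 4 → 5 → 7 → 6 → 2 → 3 → 1 → 0, closing the cycle (0, 4, 5, 7, 6, 2, 3, 1).
Repeating from the next unused element and collecting all non-trivial cycles gives (0, 4, 5, 7, 6, 2, 3, 1).

(0, 4, 5, 7, 6, 2, 3, 1)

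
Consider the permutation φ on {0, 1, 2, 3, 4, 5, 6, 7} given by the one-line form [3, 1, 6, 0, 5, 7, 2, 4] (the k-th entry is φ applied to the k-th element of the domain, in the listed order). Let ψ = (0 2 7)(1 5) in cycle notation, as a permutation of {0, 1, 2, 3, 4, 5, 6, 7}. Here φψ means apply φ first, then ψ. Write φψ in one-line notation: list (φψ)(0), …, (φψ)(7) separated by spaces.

3 5 6 2 1 0 7 4

Chase each element through φ then ψ: 0 → 3 → 3; 1 → 1 → 5; 2 → 6 → 6; 3 → 0 → 2; 4 → 5 → 1; 5 → 7 → 0; 6 → 2 → 7; 7 → 4 → 4.
So φψ in one-line form is 3 5 6 2 1 0 7 4.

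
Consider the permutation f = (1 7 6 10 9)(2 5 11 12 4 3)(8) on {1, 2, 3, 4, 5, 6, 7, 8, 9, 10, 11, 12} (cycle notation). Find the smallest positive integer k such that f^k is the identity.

30

The disjoint cycles have lengths 6, 5, 1.
The order is lcm(6, 5) = 30.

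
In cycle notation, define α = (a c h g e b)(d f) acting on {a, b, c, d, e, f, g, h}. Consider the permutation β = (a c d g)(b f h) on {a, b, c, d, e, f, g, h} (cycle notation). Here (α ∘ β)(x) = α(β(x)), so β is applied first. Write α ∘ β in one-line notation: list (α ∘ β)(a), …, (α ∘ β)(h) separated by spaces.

Chase each element through β then α: a → c → h; b → f → d; c → d → f; d → g → e; e → e → b; f → h → g; g → a → c; h → b → a.
Collecting the images, α ∘ β = [h d f e b g c a].

h d f e b g c a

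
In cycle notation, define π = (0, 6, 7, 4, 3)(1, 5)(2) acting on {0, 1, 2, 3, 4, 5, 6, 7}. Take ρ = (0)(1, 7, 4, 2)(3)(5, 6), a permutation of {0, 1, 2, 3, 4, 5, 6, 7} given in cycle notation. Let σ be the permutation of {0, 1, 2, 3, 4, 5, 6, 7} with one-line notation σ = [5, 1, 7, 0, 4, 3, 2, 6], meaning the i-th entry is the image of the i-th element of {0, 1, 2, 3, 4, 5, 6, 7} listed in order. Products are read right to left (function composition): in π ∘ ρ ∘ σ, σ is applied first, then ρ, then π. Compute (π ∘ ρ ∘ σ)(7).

Chase 7: σ(7) = 6; ρ(6) = 5; π(5) = 1. Hence (π ∘ ρ ∘ σ)(7) = 1.

1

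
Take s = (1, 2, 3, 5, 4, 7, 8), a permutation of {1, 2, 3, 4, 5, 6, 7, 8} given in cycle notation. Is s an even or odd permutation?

The cycle lengths are 7, 1.
A cycle of length ℓ contributes ℓ−1 transpositions, so s is a product of 6 transpositions — even.

even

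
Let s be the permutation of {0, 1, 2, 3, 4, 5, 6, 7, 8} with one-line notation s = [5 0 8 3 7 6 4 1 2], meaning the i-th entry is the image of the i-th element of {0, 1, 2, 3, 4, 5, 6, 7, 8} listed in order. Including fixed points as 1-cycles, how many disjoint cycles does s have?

3

The cycle decomposition is (0 5 6 4 7 1)(2 8)(3), which has 3 cycles (counting 1-cycles).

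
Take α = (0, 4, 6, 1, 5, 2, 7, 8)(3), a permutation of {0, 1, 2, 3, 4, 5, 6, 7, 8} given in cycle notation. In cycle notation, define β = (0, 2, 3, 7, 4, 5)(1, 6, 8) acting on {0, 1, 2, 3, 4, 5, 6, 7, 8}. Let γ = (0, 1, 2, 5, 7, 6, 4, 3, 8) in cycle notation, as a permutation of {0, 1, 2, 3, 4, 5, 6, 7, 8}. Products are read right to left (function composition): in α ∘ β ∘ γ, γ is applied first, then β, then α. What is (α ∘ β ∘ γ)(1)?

3

Chase 1: γ(1) = 2; β(2) = 3; α(3) = 3. Hence (α ∘ β ∘ γ)(1) = 3.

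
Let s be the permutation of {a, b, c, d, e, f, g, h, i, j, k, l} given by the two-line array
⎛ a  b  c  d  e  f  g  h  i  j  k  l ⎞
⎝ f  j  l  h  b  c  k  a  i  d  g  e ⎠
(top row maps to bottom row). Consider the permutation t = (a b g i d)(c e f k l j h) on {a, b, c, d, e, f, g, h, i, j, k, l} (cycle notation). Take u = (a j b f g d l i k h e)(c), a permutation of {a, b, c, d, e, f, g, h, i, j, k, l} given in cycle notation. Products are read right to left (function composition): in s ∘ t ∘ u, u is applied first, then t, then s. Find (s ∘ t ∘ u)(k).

l

(s ∘ t ∘ u)(k) = s(t(u(k))). u(k) = h, then t(h) = c, then s(c) = l, so the result is l.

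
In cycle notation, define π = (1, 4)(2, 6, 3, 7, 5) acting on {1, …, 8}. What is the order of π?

10

The disjoint cycles have lengths 5, 2, 1.
The order is lcm(5, 2) = 10.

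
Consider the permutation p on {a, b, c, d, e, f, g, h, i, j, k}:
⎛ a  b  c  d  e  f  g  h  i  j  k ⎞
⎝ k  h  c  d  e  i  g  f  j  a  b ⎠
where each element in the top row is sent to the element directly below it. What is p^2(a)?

Tracing a → k → … returns to a after 7 steps, so a lies in a 7-cycle (a k b h f i j).
Advancing 2 steps from a: a → k → b.

b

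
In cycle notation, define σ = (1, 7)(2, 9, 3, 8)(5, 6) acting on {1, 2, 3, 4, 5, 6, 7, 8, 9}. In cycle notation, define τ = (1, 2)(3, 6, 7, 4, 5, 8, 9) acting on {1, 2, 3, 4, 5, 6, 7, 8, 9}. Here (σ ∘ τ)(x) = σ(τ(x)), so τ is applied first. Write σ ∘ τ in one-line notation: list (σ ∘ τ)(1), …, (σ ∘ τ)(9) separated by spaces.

(σ ∘ τ)(x) = σ(τ(x)). Computing each image: σ(τ(1)) = σ(2) = 9, σ(τ(2)) = σ(1) = 7, σ(τ(3)) = σ(6) = 5, σ(τ(4)) = σ(5) = 6, σ(τ(5)) = σ(8) = 2, σ(τ(6)) = σ(7) = 1, σ(τ(7)) = σ(4) = 4, σ(τ(8)) = σ(9) = 3, σ(τ(9)) = σ(3) = 8.
Hence σ ∘ τ = [9 7 5 6 2 1 4 3 8].

9 7 5 6 2 1 4 3 8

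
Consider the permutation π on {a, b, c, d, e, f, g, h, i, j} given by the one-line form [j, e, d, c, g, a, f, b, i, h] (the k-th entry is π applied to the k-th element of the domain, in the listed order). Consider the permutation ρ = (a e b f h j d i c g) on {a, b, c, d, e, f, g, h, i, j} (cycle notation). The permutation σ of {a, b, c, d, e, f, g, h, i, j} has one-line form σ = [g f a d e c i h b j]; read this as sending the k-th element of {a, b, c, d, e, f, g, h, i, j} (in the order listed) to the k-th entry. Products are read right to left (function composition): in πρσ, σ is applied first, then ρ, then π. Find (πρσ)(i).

a

Apply the permutations in order: σ(i) = b, then ρ(b) = f, then π(f) = a. So (πρσ)(i) = a.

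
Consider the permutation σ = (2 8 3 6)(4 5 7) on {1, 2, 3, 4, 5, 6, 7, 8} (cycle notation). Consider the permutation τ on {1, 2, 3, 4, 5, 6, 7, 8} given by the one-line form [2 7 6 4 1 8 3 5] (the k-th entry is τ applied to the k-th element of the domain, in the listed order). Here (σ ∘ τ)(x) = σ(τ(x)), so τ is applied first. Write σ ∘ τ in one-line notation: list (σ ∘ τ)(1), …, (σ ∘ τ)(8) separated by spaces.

(σ ∘ τ)(x) = σ(τ(x)). Computing each image: σ(τ(1)) = σ(2) = 8, σ(τ(2)) = σ(7) = 4, σ(τ(3)) = σ(6) = 2, σ(τ(4)) = σ(4) = 5, σ(τ(5)) = σ(1) = 1, σ(τ(6)) = σ(8) = 3, σ(τ(7)) = σ(3) = 6, σ(τ(8)) = σ(5) = 7.
Hence σ ∘ τ = [8 4 2 5 1 3 6 7].

8 4 2 5 1 3 6 7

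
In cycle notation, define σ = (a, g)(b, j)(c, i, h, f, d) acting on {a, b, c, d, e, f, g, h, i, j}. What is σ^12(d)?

i

d lies in the 5-cycle (c, i, h, f, d).
Since the cycle has length 5, σ^12 acts on it the same as σ^2 (12 mod 5 = 2).
Stepping 2 places around the cycle: d → c → i.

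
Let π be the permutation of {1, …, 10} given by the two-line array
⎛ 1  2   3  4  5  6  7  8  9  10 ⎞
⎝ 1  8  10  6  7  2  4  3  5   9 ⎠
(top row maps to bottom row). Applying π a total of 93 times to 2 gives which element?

Tracing 2 → 8 → … returns to 2 after 9 steps, so 2 lies in a 9-cycle (2 8 3 10 9 5 7 4 6).
Since the cycle has length 9, π^93 acts on it the same as π^3 (93 mod 9 = 3).
Stepping 3 places around the cycle: 2 → 8 → 3 → 10.

10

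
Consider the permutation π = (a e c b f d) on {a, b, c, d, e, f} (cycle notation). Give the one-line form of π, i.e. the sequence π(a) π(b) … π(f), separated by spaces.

Each element maps to the next entry in its cycle (wrapping to the front): a↦e, b↦f, c↦b, d↦a, e↦c, f↦d.
So the one-line form is e f b a c d.

e f b a c d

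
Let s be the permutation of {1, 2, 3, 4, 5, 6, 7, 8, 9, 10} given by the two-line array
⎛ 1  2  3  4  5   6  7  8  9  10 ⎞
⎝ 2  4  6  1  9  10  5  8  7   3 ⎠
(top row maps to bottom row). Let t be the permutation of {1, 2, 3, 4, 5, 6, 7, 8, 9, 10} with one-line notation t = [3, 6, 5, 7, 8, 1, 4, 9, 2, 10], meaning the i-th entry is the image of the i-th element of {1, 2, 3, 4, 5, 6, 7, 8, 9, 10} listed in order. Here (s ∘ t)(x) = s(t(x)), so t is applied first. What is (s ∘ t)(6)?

First apply t: t(6) = 1, then s(1) = 2. Thus (s ∘ t)(6) = 2.

2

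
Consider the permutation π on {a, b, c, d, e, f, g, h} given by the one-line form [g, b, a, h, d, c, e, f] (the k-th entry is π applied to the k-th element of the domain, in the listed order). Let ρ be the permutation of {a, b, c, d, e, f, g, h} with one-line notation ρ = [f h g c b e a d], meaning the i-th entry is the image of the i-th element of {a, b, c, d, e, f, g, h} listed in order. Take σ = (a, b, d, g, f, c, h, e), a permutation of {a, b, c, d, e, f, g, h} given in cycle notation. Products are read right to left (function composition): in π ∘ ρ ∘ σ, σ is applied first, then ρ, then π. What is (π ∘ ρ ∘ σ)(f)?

e

Apply the permutations in order: σ(f) = c, then ρ(c) = g, then π(g) = e. So (π ∘ ρ ∘ σ)(f) = e.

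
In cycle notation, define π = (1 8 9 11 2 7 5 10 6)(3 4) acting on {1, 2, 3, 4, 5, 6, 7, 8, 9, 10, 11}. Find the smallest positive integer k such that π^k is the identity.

The cycle type of π is (9, 2).
The order of π is the least common multiple of its cycle lengths: lcm(9, 2) = 18.

18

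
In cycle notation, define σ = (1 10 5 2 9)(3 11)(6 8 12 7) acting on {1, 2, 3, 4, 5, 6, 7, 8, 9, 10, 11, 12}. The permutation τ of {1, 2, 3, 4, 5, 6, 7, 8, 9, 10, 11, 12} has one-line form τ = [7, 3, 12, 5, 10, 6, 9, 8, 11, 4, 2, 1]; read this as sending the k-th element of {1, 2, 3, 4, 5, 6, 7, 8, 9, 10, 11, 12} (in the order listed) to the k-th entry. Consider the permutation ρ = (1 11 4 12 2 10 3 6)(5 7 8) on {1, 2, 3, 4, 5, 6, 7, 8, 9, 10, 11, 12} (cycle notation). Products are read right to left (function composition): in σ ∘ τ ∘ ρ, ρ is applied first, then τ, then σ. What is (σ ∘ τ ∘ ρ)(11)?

2

Chase 11: ρ(11) = 4; τ(4) = 5; σ(5) = 2. Hence (σ ∘ τ ∘ ρ)(11) = 2.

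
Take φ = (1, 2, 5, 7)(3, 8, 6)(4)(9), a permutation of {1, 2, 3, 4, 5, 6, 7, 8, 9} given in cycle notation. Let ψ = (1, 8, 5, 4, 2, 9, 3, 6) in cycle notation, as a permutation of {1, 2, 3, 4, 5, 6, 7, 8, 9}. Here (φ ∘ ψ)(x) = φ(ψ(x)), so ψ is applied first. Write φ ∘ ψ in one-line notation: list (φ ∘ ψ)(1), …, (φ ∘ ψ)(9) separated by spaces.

(φ ∘ ψ)(x) = φ(ψ(x)). Computing each image: φ(ψ(1)) = φ(8) = 6, φ(ψ(2)) = φ(9) = 9, φ(ψ(3)) = φ(6) = 3, φ(ψ(4)) = φ(2) = 5, φ(ψ(5)) = φ(4) = 4, φ(ψ(6)) = φ(1) = 2, φ(ψ(7)) = φ(7) = 1, φ(ψ(8)) = φ(5) = 7, φ(ψ(9)) = φ(3) = 8.
Hence φ ∘ ψ = [6 9 3 5 4 2 1 7 8].

6 9 3 5 4 2 1 7 8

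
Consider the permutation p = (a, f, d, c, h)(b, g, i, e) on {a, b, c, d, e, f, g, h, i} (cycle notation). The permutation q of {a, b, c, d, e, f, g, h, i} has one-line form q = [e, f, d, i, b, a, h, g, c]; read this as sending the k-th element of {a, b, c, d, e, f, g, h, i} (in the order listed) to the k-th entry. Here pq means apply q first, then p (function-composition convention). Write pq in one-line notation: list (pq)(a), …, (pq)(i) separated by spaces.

(pq)(x) = p(q(x)). Computing each image: p(q(a)) = p(e) = b, p(q(b)) = p(f) = d, p(q(c)) = p(d) = c, p(q(d)) = p(i) = e, p(q(e)) = p(b) = g, p(q(f)) = p(a) = f, p(q(g)) = p(h) = a, p(q(h)) = p(g) = i, p(q(i)) = p(c) = h.
Hence pq = [b d c e g f a i h].

b d c e g f a i h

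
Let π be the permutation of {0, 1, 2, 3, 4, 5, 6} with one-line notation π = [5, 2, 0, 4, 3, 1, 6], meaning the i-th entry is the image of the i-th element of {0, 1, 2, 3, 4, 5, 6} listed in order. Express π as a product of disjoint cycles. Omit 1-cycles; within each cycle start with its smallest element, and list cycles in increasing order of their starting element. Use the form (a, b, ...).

(0, 5, 1, 2)(3, 4)

Start at 0 and follow images: 0 → 5 → 1 → 2 → 0, giving the cycle (0, 5, 1, 2).
Continuing from each remaining unvisited element yields (0, 5, 1, 2)(3, 4).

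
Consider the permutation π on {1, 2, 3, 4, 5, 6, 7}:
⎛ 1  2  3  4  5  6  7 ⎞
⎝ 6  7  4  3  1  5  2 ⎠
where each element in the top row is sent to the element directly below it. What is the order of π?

6

The disjoint-cycle form of π has cycle lengths 3, 2, 2.
Since disjoint cycles commute, ord(π) = lcm(3, 2, 2) = 6.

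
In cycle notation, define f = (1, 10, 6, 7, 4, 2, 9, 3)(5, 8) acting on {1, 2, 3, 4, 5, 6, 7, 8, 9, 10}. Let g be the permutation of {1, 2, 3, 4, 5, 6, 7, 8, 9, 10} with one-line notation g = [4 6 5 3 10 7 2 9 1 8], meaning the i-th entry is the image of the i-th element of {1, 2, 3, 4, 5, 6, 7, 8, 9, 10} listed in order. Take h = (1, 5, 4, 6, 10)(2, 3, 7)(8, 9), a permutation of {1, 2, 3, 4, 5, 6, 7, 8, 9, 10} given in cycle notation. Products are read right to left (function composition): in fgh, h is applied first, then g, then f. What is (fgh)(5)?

1

Apply the permutations in order: h(5) = 4, then g(4) = 3, then f(3) = 1. So (fgh)(5) = 1.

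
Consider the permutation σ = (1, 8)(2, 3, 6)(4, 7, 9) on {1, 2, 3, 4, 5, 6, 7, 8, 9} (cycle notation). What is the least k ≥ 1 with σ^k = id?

The disjoint cycles have lengths 3, 3, 2, 1.
Since disjoint cycles commute, ord(σ) = lcm(3, 3, 2) = 6.

6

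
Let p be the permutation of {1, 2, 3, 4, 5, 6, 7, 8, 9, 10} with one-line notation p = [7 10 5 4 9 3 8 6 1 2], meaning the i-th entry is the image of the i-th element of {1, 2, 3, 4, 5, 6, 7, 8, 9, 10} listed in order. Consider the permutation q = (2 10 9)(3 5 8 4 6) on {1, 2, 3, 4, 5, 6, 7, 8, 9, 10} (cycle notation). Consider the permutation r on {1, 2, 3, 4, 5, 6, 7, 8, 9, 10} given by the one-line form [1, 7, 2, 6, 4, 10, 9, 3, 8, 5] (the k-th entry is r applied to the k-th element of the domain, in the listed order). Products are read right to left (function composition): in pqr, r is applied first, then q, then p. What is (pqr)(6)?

Chase 6: r(6) = 10; q(10) = 9; p(9) = 1. Hence (pqr)(6) = 1.

1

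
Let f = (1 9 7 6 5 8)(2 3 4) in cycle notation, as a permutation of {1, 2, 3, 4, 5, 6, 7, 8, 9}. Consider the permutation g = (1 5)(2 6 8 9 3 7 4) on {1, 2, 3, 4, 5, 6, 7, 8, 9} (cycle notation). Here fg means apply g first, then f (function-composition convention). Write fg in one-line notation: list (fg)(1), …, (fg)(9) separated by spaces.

For each element, apply g then f: 1 → 5 → 8; 2 → 6 → 5; 3 → 7 → 6; 4 → 2 → 3; 5 → 1 → 9; 6 → 8 → 1; 7 → 4 → 2; 8 → 9 → 7; 9 → 3 → 4.
So fg in one-line form is 8 5 6 3 9 1 2 7 4.

8 5 6 3 9 1 2 7 4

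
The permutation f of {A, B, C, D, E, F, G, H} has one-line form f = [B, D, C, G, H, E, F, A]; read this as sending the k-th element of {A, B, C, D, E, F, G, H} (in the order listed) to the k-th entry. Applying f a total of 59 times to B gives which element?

Tracing B → D → … returns to B after 7 steps, so B lies in a 7-cycle (A, B, D, G, F, E, H).
Since the cycle has length 7, f^59 acts on it the same as f^3 (59 mod 7 = 3).
Stepping 3 places around the cycle: B → D → G → F.

F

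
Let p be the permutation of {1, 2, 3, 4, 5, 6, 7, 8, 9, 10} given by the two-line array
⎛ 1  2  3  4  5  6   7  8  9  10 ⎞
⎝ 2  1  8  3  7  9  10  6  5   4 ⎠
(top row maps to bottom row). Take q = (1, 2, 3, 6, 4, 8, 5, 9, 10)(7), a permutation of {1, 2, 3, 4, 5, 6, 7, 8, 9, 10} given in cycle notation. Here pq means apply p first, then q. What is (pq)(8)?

First apply p: p(8) = 6, then q(6) = 4. Thus (pq)(8) = 4.

4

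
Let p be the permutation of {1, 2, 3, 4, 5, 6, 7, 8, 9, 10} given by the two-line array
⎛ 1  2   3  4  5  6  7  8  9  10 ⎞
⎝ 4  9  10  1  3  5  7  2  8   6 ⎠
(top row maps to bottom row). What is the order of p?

12

Decomposing into disjoint cycles gives cycle lengths 4, 3, 2, 1.
The order of p is the least common multiple of its cycle lengths: lcm(4, 3, 2) = 12.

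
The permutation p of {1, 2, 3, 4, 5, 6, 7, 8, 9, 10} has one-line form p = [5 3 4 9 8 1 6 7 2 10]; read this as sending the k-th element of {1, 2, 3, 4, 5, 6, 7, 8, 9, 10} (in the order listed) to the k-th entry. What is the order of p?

20

Writing p as disjoint cycles, the cycle lengths are 5, 4, 1.
Since disjoint cycles commute, ord(p) = lcm(5, 4) = 20.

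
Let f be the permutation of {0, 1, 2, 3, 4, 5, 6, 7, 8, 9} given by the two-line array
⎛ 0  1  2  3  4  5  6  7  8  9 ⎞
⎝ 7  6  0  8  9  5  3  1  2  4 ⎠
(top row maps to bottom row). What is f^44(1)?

Tracing 1 → 6 → … returns to 1 after 7 steps, so 1 lies in a 7-cycle (0 7 1 6 3 8 2).
Powers repeat with period 7 on this cycle, and 44 mod 7 = 2, so f^44(1) = f^2(1).
Stepping 2 places around the cycle: 1 → 6 → 3.

3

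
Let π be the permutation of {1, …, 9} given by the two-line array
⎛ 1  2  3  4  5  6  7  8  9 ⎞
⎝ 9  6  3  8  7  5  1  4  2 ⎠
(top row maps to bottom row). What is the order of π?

Writing π as disjoint cycles, the cycle lengths are 6, 2, 1.
Since disjoint cycles commute, ord(π) = lcm(6, 2) = 6.

6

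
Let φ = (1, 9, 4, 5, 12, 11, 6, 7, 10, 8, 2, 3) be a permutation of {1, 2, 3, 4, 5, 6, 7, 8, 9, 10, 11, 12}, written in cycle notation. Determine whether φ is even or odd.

odd

The cycle lengths are 12.
A cycle is odd iff its length is even; φ has 1 even-length cycle, so sgn(φ) = (−1)^1 and φ is odd.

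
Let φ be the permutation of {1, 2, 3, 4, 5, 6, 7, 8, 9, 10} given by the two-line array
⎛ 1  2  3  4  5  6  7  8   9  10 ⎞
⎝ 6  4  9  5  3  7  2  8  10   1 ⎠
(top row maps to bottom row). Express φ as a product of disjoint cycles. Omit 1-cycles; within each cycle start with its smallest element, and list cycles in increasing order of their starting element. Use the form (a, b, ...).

Start at 1 and follow images: 1 → 6 → 7 → 2 → 4 → 5 → 3 → 9 → 10 → 1, giving the cycle (1, 6, 7, 2, 4, 5, 3, 9, 10).
Repeating from the next unused element and collecting all non-trivial cycles gives (1, 6, 7, 2, 4, 5, 3, 9, 10).

(1, 6, 7, 2, 4, 5, 3, 9, 10)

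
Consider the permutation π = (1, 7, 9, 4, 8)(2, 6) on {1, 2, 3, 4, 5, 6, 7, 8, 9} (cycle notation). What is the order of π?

The cycle type of π is (5, 2, 1, 1).
The order of π is the least common multiple of its cycle lengths: lcm(5, 2) = 10.

10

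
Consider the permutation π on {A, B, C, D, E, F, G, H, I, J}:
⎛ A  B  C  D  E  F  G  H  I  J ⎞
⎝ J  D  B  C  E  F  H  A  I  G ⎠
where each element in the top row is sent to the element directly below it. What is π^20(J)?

Tracing J → G → … returns to J after 4 steps, so J lies in a 4-cycle (A J G H).
On a 4-cycle, π^4 is the identity, so π^20 = π^0 there (20 ≡ 0 mod 4).
So π^20(J) = J.

J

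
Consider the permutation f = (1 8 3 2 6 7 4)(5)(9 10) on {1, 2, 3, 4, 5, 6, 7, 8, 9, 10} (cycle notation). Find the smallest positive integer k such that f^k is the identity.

The cycle type of f is (7, 2, 1).
Since disjoint cycles commute, ord(f) = lcm(7, 2) = 14.

14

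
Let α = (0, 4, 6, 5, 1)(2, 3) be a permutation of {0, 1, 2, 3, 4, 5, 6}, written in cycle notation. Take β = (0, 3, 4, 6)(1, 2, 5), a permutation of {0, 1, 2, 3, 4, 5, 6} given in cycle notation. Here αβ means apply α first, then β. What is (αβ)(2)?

(αβ)(2) = β(α(2)). α(2) = 3, then β(3) = 4. So (αβ)(2) = 4.

4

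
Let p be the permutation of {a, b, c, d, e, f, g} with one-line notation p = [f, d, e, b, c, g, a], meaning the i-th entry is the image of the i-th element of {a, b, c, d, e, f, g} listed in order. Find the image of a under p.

f

a is element number 1 of the domain, and entry number 1 of the one-line form is f, so p(a) = f.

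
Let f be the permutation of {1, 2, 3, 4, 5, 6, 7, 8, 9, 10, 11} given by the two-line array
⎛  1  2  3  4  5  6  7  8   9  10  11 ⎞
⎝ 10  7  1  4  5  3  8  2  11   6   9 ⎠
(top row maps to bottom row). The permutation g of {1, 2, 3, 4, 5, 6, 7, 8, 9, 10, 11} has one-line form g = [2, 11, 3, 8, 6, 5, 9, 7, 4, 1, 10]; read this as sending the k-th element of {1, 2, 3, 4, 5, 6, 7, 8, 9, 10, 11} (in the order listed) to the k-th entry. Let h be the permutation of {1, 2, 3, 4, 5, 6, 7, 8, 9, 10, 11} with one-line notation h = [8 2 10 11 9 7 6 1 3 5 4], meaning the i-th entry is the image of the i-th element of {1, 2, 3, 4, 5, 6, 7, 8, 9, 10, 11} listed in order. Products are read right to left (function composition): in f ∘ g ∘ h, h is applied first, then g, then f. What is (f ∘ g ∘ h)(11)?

2

(f ∘ g ∘ h)(11) = f(g(h(11))). h(11) = 4, then g(4) = 8, then f(8) = 2, so the result is 2.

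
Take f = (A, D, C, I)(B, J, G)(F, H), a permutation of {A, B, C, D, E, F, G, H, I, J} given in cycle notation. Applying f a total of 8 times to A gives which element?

A lies in the 4-cycle (A, D, C, I).
Powers repeat with period 4 on this cycle, and 8 mod 4 = 0, so f^8(A) = f^0(A).
So f^8(A) = A.

A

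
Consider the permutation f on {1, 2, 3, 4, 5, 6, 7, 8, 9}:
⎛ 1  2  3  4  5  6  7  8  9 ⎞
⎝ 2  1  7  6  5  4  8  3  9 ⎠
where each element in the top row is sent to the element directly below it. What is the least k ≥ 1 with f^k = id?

The disjoint-cycle form of f has cycle lengths 3, 2, 2, 1, 1.
The order is lcm(3, 2, 2) = 6.

6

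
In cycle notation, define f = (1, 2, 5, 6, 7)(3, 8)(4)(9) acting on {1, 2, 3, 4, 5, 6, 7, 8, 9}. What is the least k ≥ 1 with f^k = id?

The cycle type of f is (5, 2, 1, 1).
The order is lcm(5, 2) = 10.

10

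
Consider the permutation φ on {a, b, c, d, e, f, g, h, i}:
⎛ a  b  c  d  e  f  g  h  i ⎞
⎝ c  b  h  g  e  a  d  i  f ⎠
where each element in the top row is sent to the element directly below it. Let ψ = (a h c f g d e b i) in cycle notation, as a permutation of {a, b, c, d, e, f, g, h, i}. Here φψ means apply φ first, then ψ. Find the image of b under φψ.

(φψ)(b) = ψ(φ(b)). φ(b) = b, then ψ(b) = i. So (φψ)(b) = i.

i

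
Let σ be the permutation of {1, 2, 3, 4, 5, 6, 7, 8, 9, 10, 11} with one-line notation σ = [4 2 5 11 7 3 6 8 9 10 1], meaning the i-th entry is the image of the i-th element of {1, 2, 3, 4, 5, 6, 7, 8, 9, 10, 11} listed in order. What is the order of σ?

12

Decomposing into disjoint cycles gives cycle lengths 4, 3, 1, 1, 1, 1.
The order is lcm(4, 3) = 12.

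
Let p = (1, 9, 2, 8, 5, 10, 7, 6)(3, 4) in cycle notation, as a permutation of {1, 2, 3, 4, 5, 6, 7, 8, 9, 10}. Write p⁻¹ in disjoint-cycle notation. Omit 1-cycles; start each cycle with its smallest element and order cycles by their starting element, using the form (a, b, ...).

(1, 6, 7, 10, 5, 8, 2, 9)(3, 4)

The inverse reverses each cycle.
Reversing each cycle of p and rotating so the smallest element leads gives (1, 6, 7, 10, 5, 8, 2, 9)(3, 4).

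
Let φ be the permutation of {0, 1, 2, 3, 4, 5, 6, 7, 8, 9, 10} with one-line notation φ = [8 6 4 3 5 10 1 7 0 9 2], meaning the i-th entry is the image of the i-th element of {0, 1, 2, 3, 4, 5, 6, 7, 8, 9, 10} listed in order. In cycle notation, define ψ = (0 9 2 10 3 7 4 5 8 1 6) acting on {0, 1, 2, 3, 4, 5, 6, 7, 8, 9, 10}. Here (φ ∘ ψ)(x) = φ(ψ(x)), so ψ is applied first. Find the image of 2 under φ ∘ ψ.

2

First apply ψ: ψ(2) = 10, then φ(10) = 2. Thus (φ ∘ ψ)(2) = 2.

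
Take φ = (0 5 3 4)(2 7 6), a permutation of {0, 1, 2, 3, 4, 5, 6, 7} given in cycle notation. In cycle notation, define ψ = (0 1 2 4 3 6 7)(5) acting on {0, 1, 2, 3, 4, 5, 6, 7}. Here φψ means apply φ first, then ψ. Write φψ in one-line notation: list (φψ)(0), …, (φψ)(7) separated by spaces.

5 2 0 3 1 6 4 7

For each element, apply φ then ψ: 0 → 5 → 5; 1 → 1 → 2; 2 → 7 → 0; 3 → 4 → 3; 4 → 0 → 1; 5 → 3 → 6; 6 → 2 → 4; 7 → 6 → 7.
Collecting the images, φψ = [5 2 0 3 1 6 4 7].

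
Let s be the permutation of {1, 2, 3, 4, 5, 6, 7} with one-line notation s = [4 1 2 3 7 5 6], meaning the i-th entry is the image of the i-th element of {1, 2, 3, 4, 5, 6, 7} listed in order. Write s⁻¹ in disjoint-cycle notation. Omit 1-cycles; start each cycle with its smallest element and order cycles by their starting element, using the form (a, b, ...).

(1, 2, 3, 4)(5, 6, 7)

The cycle decomposition of s is (1, 4, 3, 2)(5, 7, 6).
Reversing each cycle (and rotating so the smallest element leads) gives s⁻¹ = (1, 2, 3, 4)(5, 6, 7).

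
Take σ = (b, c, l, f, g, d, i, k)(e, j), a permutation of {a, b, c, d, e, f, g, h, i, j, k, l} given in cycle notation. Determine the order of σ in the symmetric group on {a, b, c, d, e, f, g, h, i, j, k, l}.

8

The cycle type of σ is (8, 2, 1, 1).
Since disjoint cycles commute, ord(σ) = lcm(8, 2) = 8.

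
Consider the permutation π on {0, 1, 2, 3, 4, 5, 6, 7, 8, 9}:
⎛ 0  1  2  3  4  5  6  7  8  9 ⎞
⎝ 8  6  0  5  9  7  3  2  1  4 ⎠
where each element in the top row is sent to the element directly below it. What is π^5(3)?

8

Tracing 3 → 5 → … returns to 3 after 8 steps, so 3 lies in an 8-cycle (0 8 1 6 3 5 7 2).
Advancing 5 steps from 3: 3 → 5 → 7 → 2 → 0 → 8.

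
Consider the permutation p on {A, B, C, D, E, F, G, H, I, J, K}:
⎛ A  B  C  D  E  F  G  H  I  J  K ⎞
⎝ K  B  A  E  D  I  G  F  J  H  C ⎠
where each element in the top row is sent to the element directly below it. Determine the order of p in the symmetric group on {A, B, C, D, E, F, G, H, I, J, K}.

Writing p as disjoint cycles, the cycle lengths are 4, 3, 2, 1, 1.
The order is lcm(4, 3, 2) = 12.

12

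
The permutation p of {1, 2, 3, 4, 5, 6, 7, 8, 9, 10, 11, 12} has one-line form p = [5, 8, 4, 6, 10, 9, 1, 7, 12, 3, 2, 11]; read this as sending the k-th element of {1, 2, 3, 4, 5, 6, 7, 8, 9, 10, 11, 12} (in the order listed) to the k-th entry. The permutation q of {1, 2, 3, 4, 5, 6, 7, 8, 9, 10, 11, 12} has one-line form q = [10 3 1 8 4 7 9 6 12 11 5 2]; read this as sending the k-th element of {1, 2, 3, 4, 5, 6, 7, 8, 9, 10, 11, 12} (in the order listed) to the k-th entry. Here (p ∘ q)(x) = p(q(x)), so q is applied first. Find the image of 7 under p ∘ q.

q(7) = 9, then p(9) = 12; composing gives (p ∘ q)(7) = 12.

12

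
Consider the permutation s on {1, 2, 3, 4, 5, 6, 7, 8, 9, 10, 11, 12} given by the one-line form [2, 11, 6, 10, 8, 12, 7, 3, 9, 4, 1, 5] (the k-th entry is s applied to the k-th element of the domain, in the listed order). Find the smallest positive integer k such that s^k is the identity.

Writing s as disjoint cycles, the cycle lengths are 5, 3, 2, 1, 1.
Since disjoint cycles commute, ord(s) = lcm(5, 3, 2) = 30.

30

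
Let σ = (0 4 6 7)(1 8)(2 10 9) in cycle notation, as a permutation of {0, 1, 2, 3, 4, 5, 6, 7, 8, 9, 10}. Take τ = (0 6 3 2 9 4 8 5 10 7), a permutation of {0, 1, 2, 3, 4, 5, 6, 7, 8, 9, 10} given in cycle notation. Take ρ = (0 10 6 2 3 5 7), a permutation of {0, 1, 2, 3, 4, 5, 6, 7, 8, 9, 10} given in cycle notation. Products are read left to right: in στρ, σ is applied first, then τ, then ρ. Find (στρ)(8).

Apply the permutations in order: σ(8) = 1, then τ(1) = 1, then ρ(1) = 1. So (στρ)(8) = 1.

1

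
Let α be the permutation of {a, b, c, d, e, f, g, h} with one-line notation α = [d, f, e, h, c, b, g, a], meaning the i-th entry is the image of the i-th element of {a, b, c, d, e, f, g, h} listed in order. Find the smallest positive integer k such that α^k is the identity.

The disjoint-cycle form of α has cycle lengths 3, 2, 2, 1.
The order of α is the least common multiple of its cycle lengths: lcm(3, 2, 2) = 6.

6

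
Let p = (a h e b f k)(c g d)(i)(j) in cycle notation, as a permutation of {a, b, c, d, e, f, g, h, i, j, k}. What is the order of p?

6

The cycle type of p is (6, 3, 1, 1).
The order is lcm(6, 3) = 6.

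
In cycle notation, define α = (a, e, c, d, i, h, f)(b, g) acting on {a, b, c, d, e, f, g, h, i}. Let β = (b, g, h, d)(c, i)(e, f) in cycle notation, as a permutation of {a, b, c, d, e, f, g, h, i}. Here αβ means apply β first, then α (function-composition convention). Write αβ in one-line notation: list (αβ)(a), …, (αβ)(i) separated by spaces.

e b h g a c f i d

(αβ)(x) = α(β(x)). Computing each image: α(β(a)) = α(a) = e, α(β(b)) = α(g) = b, α(β(c)) = α(i) = h, α(β(d)) = α(b) = g, α(β(e)) = α(f) = a, α(β(f)) = α(e) = c, α(β(g)) = α(h) = f, α(β(h)) = α(d) = i, α(β(i)) = α(c) = d.
Hence αβ = [e b h g a c f i d].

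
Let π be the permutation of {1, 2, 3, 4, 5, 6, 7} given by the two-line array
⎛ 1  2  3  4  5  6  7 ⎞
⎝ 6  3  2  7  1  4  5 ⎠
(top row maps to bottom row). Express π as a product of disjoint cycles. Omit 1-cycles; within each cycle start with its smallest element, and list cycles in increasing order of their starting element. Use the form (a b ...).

Iterating π from 1 gives 1 → 6 → 4 → 7 → 5 → 1; that is the 5-cycle (1 6 4 7 5).
Repeating from the next unused element and collecting all non-trivial cycles gives (1 6 4 7 5)(2 3).

(1 6 4 7 5)(2 3)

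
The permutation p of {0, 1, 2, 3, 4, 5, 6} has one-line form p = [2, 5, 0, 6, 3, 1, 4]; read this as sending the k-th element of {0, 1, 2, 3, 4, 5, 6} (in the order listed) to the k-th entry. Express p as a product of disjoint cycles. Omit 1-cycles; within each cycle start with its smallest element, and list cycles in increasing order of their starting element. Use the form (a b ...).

(0 2)(1 5)(3 6 4)

Iterating p from 0 gives 0 → 2 → 0; that is the 2-cycle (0 2).
Repeating from the next unused element and collecting all non-trivial cycles gives (0 2)(1 5)(3 6 4).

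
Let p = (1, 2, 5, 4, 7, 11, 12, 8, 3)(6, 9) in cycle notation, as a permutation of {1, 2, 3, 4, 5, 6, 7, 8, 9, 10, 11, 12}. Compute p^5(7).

1

7 lies in the 9-cycle (1, 2, 5, 4, 7, 11, 12, 8, 3).
Stepping 5 places around the cycle: 7 → 11 → 12 → 8 → 3 → 1.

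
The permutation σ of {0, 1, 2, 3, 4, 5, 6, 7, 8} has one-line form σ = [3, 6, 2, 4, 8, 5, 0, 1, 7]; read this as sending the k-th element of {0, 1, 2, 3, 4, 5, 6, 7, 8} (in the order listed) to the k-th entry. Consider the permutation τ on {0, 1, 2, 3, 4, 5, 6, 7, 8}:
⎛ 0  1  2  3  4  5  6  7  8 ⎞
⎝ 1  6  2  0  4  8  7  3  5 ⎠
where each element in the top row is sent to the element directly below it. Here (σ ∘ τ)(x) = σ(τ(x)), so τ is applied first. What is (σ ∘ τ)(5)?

7

First apply τ: τ(5) = 8, then σ(8) = 7. Thus (σ ∘ τ)(5) = 7.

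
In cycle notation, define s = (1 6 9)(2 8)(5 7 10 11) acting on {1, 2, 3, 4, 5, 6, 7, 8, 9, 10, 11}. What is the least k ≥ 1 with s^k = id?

12

The disjoint cycles have lengths 4, 3, 2, 1, 1.
The order is lcm(4, 3, 2) = 12.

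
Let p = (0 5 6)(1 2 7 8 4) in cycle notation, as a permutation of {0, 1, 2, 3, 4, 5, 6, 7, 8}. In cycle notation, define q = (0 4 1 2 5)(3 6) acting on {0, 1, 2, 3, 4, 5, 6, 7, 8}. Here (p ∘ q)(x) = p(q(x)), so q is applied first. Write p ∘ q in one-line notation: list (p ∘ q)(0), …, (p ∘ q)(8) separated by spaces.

1 7 6 0 2 5 3 8 4

(p ∘ q)(x) = p(q(x)). Computing each image: p(q(0)) = p(4) = 1, p(q(1)) = p(2) = 7, p(q(2)) = p(5) = 6, p(q(3)) = p(6) = 0, p(q(4)) = p(1) = 2, p(q(5)) = p(0) = 5, p(q(6)) = p(3) = 3, p(q(7)) = p(7) = 8, p(q(8)) = p(8) = 4.
Hence p ∘ q = [1 7 6 0 2 5 3 8 4].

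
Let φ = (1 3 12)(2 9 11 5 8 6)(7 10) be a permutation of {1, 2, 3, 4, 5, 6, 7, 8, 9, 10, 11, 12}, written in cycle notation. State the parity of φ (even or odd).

even

The cycle lengths are 6, 3, 2, 1.
A cycle of length ℓ contributes ℓ−1 transpositions, so φ is a product of 5 + 2 + 1 = 8 transpositions — even.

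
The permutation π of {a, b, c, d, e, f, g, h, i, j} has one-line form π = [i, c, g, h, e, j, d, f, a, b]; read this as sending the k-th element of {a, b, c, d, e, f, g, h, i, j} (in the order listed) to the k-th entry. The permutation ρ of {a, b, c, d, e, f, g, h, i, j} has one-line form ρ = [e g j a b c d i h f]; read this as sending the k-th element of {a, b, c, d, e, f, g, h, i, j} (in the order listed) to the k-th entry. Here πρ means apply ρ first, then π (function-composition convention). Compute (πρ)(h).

a

(πρ)(h) = π(ρ(h)). ρ(h) = i, then π(i) = a. So (πρ)(h) = a.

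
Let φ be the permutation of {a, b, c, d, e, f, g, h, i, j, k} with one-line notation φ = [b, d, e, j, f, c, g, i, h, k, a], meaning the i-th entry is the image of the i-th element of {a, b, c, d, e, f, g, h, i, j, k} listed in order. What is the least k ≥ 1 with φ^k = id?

30

Decomposing into disjoint cycles gives cycle lengths 5, 3, 2, 1.
Since disjoint cycles commute, ord(φ) = lcm(5, 3, 2) = 30.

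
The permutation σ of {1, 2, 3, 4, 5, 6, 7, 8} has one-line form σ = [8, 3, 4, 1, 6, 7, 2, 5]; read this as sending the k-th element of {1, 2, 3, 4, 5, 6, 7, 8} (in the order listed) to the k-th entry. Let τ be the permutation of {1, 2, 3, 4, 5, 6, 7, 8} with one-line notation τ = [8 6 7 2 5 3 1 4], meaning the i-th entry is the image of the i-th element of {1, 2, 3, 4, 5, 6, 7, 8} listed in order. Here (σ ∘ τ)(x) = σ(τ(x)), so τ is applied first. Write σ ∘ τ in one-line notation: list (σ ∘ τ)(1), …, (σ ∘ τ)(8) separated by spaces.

5 7 2 3 6 4 8 1

(σ ∘ τ)(x) = σ(τ(x)). Computing each image: σ(τ(1)) = σ(8) = 5, σ(τ(2)) = σ(6) = 7, σ(τ(3)) = σ(7) = 2, σ(τ(4)) = σ(2) = 3, σ(τ(5)) = σ(5) = 6, σ(τ(6)) = σ(3) = 4, σ(τ(7)) = σ(1) = 8, σ(τ(8)) = σ(4) = 1.
Hence σ ∘ τ = [5 7 2 3 6 4 8 1].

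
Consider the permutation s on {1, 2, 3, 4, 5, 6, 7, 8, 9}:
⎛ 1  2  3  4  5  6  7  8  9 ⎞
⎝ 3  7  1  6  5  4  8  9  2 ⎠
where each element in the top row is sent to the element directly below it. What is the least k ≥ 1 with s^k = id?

4

Decomposing into disjoint cycles gives cycle lengths 4, 2, 2, 1.
The order of s is the least common multiple of its cycle lengths: lcm(4, 2, 2) = 4.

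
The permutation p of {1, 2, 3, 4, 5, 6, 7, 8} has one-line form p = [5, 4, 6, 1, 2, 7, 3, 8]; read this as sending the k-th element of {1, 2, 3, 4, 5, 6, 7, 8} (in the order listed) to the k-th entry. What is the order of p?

The disjoint-cycle form of p has cycle lengths 4, 3, 1.
The order is lcm(4, 3) = 12.

12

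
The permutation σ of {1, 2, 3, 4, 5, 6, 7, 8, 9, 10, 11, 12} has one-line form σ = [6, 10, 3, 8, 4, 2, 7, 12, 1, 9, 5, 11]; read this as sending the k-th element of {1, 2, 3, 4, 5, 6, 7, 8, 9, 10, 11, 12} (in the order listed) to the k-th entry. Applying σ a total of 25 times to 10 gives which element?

Tracing 10 → 9 → … returns to 10 after 5 steps, so 10 lies in a 5-cycle (1, 6, 2, 10, 9).
Since the cycle has length 5, σ^25 acts on it the same as σ^0 (25 mod 5 = 0).
So σ^25(10) = 10.

10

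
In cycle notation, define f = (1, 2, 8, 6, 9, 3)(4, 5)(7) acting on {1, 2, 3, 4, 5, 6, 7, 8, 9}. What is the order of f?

6

The disjoint cycles have lengths 6, 2, 1.
The order of f is the least common multiple of its cycle lengths: lcm(6, 2) = 6.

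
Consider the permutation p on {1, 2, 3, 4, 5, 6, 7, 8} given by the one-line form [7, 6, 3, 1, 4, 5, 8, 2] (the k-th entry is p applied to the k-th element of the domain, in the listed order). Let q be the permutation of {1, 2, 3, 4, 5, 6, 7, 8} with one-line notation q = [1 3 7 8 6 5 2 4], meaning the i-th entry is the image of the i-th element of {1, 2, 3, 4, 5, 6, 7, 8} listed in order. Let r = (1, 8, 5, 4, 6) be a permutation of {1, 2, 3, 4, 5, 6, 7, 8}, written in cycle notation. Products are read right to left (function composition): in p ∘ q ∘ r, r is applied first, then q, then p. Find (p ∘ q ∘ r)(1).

1

(p ∘ q ∘ r)(1) = p(q(r(1))). r(1) = 8, then q(8) = 4, then p(4) = 1, so the result is 1.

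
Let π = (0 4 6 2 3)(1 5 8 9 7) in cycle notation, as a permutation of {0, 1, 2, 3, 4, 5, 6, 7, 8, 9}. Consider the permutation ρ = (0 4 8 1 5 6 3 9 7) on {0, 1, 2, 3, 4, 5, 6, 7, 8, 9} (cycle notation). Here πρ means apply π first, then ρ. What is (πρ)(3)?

4

First apply π: π(3) = 0, then ρ(0) = 4. Thus (πρ)(3) = 4.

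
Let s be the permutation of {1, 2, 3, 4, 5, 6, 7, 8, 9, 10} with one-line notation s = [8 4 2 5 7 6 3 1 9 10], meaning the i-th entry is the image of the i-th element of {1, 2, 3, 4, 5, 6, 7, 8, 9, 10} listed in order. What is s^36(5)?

Tracing 5 → 7 → … returns to 5 after 5 steps, so 5 lies in a 5-cycle (2 4 5 7 3).
On a 5-cycle, s^5 is the identity, so s^36 = s^1 there (36 ≡ 1 mod 5).
Advancing 1 step from 5: 5 → 7.

7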